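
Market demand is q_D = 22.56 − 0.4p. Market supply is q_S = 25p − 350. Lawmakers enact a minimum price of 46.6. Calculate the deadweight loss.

207.20

In inverse form: demand p = 56.4 − 2.5q, supply p = 14 + 0.04q.
Competitive equilibrium: 56.4 − 2.5q = 14 + 0.04q → q* = 16.6929, p* = 14.6677.
At the floor p = 46.6, quantity demanded = (56.4 − 46.6)/2.5 = 3.92.
Sellers' marginal cost at q' = 3.92: 14 + 0.04·3.92 = 14.1568.
Δq = 16.6929 − 3.92 = 12.7729; wedge = 46.6 − 14.1568 = 32.4432.
Welfare loss = ½ × 12.7729 × 32.4432 = 207.20.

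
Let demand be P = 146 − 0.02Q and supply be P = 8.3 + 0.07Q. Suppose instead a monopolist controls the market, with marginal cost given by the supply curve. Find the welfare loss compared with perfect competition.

3482.33

Competitive equilibrium: 146 − 0.02Q = 8.3 + 0.07Q → Q* = 1530, P* = 115.4.
Marginal revenue: MR = 146 − 0.04Q. Set MR = MC: 146 − 0.04Q = 8.3 + 0.07Q → Q_m = 1251.81818.
Price P_m = 146 − 0.02·1251.81818 = 120.96364; MC(Q_m) = 8.3 + 0.07·1251.81818 = 95.92727.
Competitive Q* = 1530, so ΔQ = 278.18182; wedge = 120.96364 − 95.92727 = 25.03637.
The triangle = ½ × 278.18182 × 25.03637 = 3482.33.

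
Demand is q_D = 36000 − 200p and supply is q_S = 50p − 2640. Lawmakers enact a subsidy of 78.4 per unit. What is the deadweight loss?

122931.20

In inverse form: demand p = 180 − 0.005q, supply p = 52.8 + 0.02q.
Competitive equilibrium: 180 − 0.005q = 52.8 + 0.02q → q* = 5088, p* = 154.56.
The subsidy lowers effective supply by 78.4: p = 0.02q − 25.6.
New quantity: 180 − 0.005q = 0.02q − 25.6 → q' = 8224.
Overproduction Δq = 8224 − 5088 = 3136; wedge = subsidy = 78.4.
Welfare loss = ½ × 3136 × 78.4 = 122931.20.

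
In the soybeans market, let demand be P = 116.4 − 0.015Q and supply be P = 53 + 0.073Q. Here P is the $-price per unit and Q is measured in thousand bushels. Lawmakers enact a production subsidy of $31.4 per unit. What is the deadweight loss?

Competitive equilibrium: 116.4 − 0.015Q = 53 + 0.073Q → Q* = 720.4545, P* = 105.5932.
The subsidy lowers effective supply by 31.4: P = 21.6 + 0.073Q.
New quantity: 116.4 − 0.015Q = 21.6 + 0.073Q → Q' = 1077.2727.
Overproduction ΔQ = 1077.2727 − 720.4545 = 356.8182; wedge = subsidy = 31.4.
The triangle = ½ × 356.8182 × 31.4 = $5602.05 thousand.

$5602.05 thousand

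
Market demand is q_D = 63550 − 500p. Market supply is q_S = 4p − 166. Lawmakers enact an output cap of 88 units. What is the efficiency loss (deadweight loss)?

7981.36

In inverse form: demand p = 127.1 − 0.002q, supply p = 41.5 + 0.25q.
Competitive equilibrium: 127.1 − 0.002q = 41.5 + 0.25q → q* = 339.6825, p* = 126.4206.
At q = 88: demand price = 127.1 − 0.002·88 = 126.924; supply price = 41.5 + 0.25·88 = 63.5.
Δq = 339.6825 − 88 = 251.6825; wedge = 126.924 − 63.5 = 63.424.
Welfare loss = ½ × 251.6825 × 63.424 = 7981.36.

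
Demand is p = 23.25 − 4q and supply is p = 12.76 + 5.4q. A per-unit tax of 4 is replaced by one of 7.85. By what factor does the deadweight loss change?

Competitive equilibrium: 23.25 − 4q = 12.76 + 5.4q → q* = 1.116, p* = 18.7862.
For a per-unit tax t: Δq = t/9.4, so DWL = ½·t·(t/9.4) = t²/18.8.
At t = 4: DWL = 0.851. At t = 7.85: DWL = 3.278.
Ratio = (7.85/4)² = 3.851.

3.851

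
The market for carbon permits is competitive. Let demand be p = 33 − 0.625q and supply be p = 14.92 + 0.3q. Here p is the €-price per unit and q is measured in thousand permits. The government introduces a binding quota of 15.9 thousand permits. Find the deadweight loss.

€6.15 thousand

Competitive equilibrium: 33 − 0.625q = 14.92 + 0.3q → q* = 19.5459, p* = 20.7838.
At q = 15.9: demand price = 33 − 0.625·15.9 = 23.0625; supply price = 14.92 + 0.3·15.9 = 19.69.
Δq = 19.5459 − 15.9 = 3.6459; wedge = 23.0625 − 19.69 = 3.3725.
Deadweight loss = ½ × 3.6459 × 3.3725 = €6.15 thousand.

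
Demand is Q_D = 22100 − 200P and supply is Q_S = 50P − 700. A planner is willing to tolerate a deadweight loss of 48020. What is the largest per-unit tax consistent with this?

In inverse form: demand P = 110.5 − 0.005Q, supply P = 14 + 0.02Q.
Competitive equilibrium: 110.5 − 0.005Q = 14 + 0.02Q → Q* = 3860, P* = 91.2.
A tax t gives ΔQ = t/0.025 and wedge t, so DWL = t²/0.05.
t²/0.05 = 48020 → t² = 2401 → t = 49.

49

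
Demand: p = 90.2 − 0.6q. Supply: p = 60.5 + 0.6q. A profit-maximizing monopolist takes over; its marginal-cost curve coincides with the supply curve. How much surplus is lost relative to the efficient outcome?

40.84

Competitive equilibrium: 90.2 − 0.6q = 60.5 + 0.6q → q* = 24.75, p* = 75.35.
Marginal revenue: MR = 90.2 − 1.2q. Set MR = MC: 90.2 − 1.2q = 60.5 + 0.6q → q_m = 16.5.
Price p_m = 90.2 − 0.6·16.5 = 80.3; MC(q_m) = 60.5 + 0.6·16.5 = 70.4.
Competitive q* = 24.75, so Δq = 8.25; wedge = 80.3 − 70.4 = 9.9.
DWL = ½ × 8.25 × 9.9 = 40.84.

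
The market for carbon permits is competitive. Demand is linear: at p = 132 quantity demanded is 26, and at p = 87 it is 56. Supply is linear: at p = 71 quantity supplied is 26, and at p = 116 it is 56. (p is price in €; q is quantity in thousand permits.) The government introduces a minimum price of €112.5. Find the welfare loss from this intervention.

Demand slope = (87 − 132)/(56 − 26) = −1.5, so p = 171 − 1.5q.
Supply slope = (116 − 71)/(56 − 26) = 1.5, so p = 32 + 1.5q.
Competitive equilibrium: 171 − 1.5q = 32 + 1.5q → q* = 46.3333, p* = 101.5.
At the floor p = 112.5, quantity demanded = (171 − 112.5)/1.5 = 39.
Sellers' marginal cost at q' = 39: 32 + 1.5·39 = 90.5.
Δq = 46.3333 − 39 = 7.3333; wedge = 112.5 − 90.5 = 22.
Deadweight loss = ½ × 7.3333 × 22 = €80.67 thousand.

€80.67 thousand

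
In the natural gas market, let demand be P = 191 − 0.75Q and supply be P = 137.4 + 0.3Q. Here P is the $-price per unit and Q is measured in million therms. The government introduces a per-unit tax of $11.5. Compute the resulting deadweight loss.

$62.98 million

Competitive equilibrium: 191 − 0.75Q = 137.4 + 0.3Q → Q* = 51.0476, P* = 152.7143.
With the tax, the buyer price exceeds the seller price by 11.5: (191 − 0.75Q) − (137.4 + 0.3Q) = 11.5 → Q' = 40.0952.
ΔQ = 51.0476 − 40.0952 = 10.9524; the wedge equals the tax, 11.5.
DWL = ½ × 10.9524 × 11.5 = $62.98 million.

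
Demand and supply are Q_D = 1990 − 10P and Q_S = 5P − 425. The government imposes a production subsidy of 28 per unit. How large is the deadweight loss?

1306.67

In inverse form: demand P = 199 − 0.1Q, supply P = 85 + 0.2Q.
Competitive equilibrium: 199 − 0.1Q = 85 + 0.2Q → Q* = 380, P* = 161.
The subsidy lowers effective supply by 28: P = 57 + 0.2Q.
New quantity: 199 − 0.1Q = 57 + 0.2Q → Q' = 473.3333.
Overproduction ΔQ = 473.3333 − 380 = 93.3333; wedge = subsidy = 28.
DWL = ½ × 93.3333 × 28 = 1306.67.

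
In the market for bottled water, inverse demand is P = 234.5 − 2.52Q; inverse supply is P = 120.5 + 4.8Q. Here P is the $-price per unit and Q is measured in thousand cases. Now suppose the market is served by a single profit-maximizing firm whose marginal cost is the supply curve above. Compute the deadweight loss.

$58.22 thousand

Competitive equilibrium: 234.5 − 2.52Q = 120.5 + 4.8Q → Q* = 15.5738, P* = 195.2541.
Marginal revenue: MR = 234.5 − 5.04Q. Set MR = MC: 234.5 − 5.04Q = 120.5 + 4.8Q → Q_m = 11.5854.
Price P_m = 234.5 − 2.52·11.5854 = 205.3048; MC(Q_m) = 120.5 + 4.8·11.5854 = 176.1099.
Competitive Q* = 15.5738, so ΔQ = 3.9884; wedge = 205.3048 − 176.1099 = 29.1949.
The triangle = ½ × 3.9884 × 29.1949 = $58.22 thousand.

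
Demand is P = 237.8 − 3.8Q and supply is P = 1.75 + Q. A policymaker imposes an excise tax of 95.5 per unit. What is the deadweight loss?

Competitive equilibrium: 237.8 − 3.8Q = 1.75 + Q → Q* = 49.17708, P* = 50.92708.
With the tax, the buyer price exceeds the seller price by 95.5: (237.8 − 3.8Q) − (1.75 + Q) = 95.5 → Q' = 29.28125.
ΔQ = 49.17708 − 29.28125 = 19.89583; the wedge equals the tax, 95.5.
Deadweight loss = ½ × 19.89583 × 95.5 = 950.03.

950.03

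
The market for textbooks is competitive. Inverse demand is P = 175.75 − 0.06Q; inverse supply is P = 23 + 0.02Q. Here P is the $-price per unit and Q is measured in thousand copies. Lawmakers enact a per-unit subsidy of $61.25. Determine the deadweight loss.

Competitive equilibrium: 175.75 − 0.06Q = 23 + 0.02Q → Q* = 1909.375, P* = 61.1875.
The subsidy lowers effective supply by 61.25: P = 0.02Q − 38.25.
New quantity: 175.75 − 0.06Q = 0.02Q − 38.25 → Q' = 2675.
Overproduction ΔQ = 2675 − 1909.375 = 765.625; wedge = subsidy = 61.25.
The triangle = ½ × 765.625 × 61.25 = $23447.27 thousand.

$23447.27 thousand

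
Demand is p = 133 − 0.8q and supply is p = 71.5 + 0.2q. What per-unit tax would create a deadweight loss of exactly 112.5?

Competitive equilibrium: 133 − 0.8q = 71.5 + 0.2q → q* = 61.5, p* = 83.8.
A tax t gives Δq = t/1 and wedge t, so DWL = t²/2.
t²/2 = 112.5 → t² = 225 → t = 15.

15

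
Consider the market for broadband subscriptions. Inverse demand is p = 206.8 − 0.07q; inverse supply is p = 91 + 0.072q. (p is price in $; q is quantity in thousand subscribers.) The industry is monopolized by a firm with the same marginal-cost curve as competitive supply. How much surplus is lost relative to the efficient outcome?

$5147.82 thousand

Competitive equilibrium: 206.8 − 0.07q = 91 + 0.072q → q* = 815.49296, p* = 149.71549.
Marginal revenue: MR = 206.8 − 0.14q. Set MR = MC: 206.8 − 0.14q = 91 + 0.072q → q_m = 546.22642.
Price p_m = 206.8 − 0.07·546.22642 = 168.56415; MC(q_m) = 91 + 0.072·546.22642 = 130.3283.
Competitive q* = 815.49296, so Δq = 269.26654; wedge = 168.56415 − 130.3283 = 38.23585.
DWL = ½ × 269.26654 × 38.23585 = $5147.82 thousand.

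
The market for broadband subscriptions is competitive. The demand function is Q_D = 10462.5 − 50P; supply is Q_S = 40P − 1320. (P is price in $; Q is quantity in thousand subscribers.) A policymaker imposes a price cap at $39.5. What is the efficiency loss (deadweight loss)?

$300852.25 thousand

In inverse form: demand P = 209.25 − 0.02Q, supply P = 33 + 0.025Q.
Competitive equilibrium: 209.25 − 0.02Q = 33 + 0.025Q → Q* = 3916.6667, P* = 130.9167.
At the ceiling P = 39.5, quantity supplied = (39.5 − 33)/0.025 = 260.
Willingness to pay at Q' = 260: 209.25 − 0.02·260 = 204.05.
ΔQ = 3916.6667 − 260 = 3656.6667; wedge = 204.05 − 39.5 = 164.55.
Welfare loss = ½ × 3656.6667 × 164.55 = $300852.25 thousand.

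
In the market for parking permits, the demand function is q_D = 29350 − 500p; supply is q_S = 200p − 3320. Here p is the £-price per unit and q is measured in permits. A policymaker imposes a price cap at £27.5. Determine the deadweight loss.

In inverse form: demand p = 58.7 − 0.002q, supply p = 16.6 + 0.005q.
Competitive equilibrium: 58.7 − 0.002q = 16.6 + 0.005q → q* = 6014.2857, p* = 46.6714.
At the ceiling p = 27.5, quantity supplied = (27.5 − 16.6)/0.005 = 2180.
Willingness to pay at q' = 2180: 58.7 − 0.002·2180 = 54.34.
Δq = 6014.2857 − 2180 = 3834.2857; wedge = 54.34 − 27.5 = 26.84.
Welfare loss = ½ × 3834.2857 × 26.84 = £51456.11.

£51456.11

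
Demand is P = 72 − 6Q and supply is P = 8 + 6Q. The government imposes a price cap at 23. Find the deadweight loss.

Competitive equilibrium: 72 − 6Q = 8 + 6Q → Q* = 5.3333, P* = 40.
At the ceiling P = 23, quantity supplied = (23 − 8)/6 = 2.5.
Willingness to pay at Q' = 2.5: 72 − 6·2.5 = 57.
ΔQ = 5.3333 − 2.5 = 2.8333; wedge = 57 − 23 = 34.
The triangle = ½ × 2.8333 × 34 = 48.17.

48.17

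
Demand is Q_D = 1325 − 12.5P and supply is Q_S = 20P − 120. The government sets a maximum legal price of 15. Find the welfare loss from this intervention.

22567.54

In inverse form: demand P = 106 − 0.08Q, supply P = 6 + 0.05Q.
Competitive equilibrium: 106 − 0.08Q = 6 + 0.05Q → Q* = 769.2308, P* = 44.4615.
At the ceiling P = 15, quantity supplied = (15 − 6)/0.05 = 180.
Willingness to pay at Q' = 180: 106 − 0.08·180 = 91.6.
ΔQ = 769.2308 − 180 = 589.2308; wedge = 91.6 − 15 = 76.6.
Deadweight loss = ½ × 589.2308 × 76.6 = 22567.54.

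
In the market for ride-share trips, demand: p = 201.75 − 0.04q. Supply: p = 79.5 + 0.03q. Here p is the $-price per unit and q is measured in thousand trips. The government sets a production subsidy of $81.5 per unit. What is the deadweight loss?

$47444.64 thousand

Competitive equilibrium: 201.75 − 0.04q = 79.5 + 0.03q → q* = 1746.4286, p* = 131.8929.
The subsidy lowers effective supply by 81.5: p = 0.03q − 2.
New quantity: 201.75 − 0.04q = 0.03q − 2 → q' = 2910.7143.
Overproduction Δq = 2910.7143 − 1746.4286 = 1164.2857; wedge = subsidy = 81.5.
DWL = ½ × 1164.2857 × 81.5 = $47444.64 thousand.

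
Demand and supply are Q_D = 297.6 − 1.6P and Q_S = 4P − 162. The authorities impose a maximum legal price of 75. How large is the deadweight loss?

In inverse form: demand P = 186 − 0.625Q, supply P = 40.5 + 0.25Q.
Competitive equilibrium: 186 − 0.625Q = 40.5 + 0.25Q → Q* = 166.2857, P* = 82.0714.
At the ceiling P = 75, quantity supplied = (75 − 40.5)/0.25 = 138.
Willingness to pay at Q' = 138: 186 − 0.625·138 = 99.75.
ΔQ = 166.2857 − 138 = 28.2857; wedge = 99.75 − 75 = 24.75.
Welfare loss = ½ × 28.2857 × 24.75 = 350.04.

350.04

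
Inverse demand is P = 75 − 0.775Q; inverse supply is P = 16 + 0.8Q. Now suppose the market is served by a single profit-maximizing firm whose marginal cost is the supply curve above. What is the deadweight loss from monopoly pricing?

Competitive equilibrium: 75 − 0.775Q = 16 + 0.8Q → Q* = 37.4603, P* = 45.9683.
Marginal revenue: MR = 75 − 1.55Q. Set MR = MC: 75 − 1.55Q = 16 + 0.8Q → Q_m = 25.1064.
Price P_m = 75 − 0.775·25.1064 = 55.5425; MC(Q_m) = 16 + 0.8·25.1064 = 36.0851.
Competitive Q* = 37.4603, so ΔQ = 12.3539; wedge = 55.5425 − 36.0851 = 19.4574.
Deadweight loss = ½ × 12.3539 × 19.4574 = 120.19.

120.19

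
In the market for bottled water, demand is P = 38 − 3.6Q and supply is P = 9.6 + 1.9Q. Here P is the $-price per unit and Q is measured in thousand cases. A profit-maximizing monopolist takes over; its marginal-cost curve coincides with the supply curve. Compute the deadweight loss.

$11.48 thousand

Competitive equilibrium: 38 − 3.6Q = 9.6 + 1.9Q → Q* = 5.16364, P* = 19.41091.
Marginal revenue: MR = 38 − 7.2Q. Set MR = MC: 38 − 7.2Q = 9.6 + 1.9Q → Q_m = 3.12088.
Price P_m = 38 − 3.6·3.12088 = 26.76483; MC(Q_m) = 9.6 + 1.9·3.12088 = 15.52967.
Competitive Q* = 5.16364, so ΔQ = 2.04276; wedge = 26.76483 − 15.52967 = 11.23516.
Deadweight loss = ½ × 2.04276 × 11.23516 = $11.48 thousand.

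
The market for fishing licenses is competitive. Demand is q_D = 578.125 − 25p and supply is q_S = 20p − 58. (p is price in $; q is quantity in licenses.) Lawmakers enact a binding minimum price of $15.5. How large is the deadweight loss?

$52.32

In inverse form: demand p = 23.125 − 0.04q, supply p = 2.9 + 0.05q.
Competitive equilibrium: 23.125 − 0.04q = 2.9 + 0.05q → q* = 224.7222, p* = 14.1361.
At the floor p = 15.5, quantity demanded = (23.125 − 15.5)/0.04 = 190.625.
Sellers' marginal cost at q' = 190.625: 2.9 + 0.05·190.625 = 12.4313.
Δq = 224.7222 − 190.625 = 34.0972; wedge = 15.5 − 12.4313 = 3.0687.
Deadweight loss = ½ × 34.0972 × 3.0687 = $52.32.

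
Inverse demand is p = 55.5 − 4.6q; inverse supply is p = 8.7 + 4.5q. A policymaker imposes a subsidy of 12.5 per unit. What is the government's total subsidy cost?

Competitive equilibrium: 55.5 − 4.6q = 8.7 + 4.5q → q* = 5.1429, p* = 31.8429.
The subsidy lowers effective supply by 12.5: p = 4.5q − 3.8.
New quantity: 55.5 − 4.6q = 4.5q − 3.8 → q' = 6.5165.
Total subsidy cost = 12.5 × 6.5165 = 81.46.

81.46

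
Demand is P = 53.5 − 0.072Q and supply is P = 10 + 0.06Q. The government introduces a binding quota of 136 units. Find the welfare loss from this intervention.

2472.35

Competitive equilibrium: 53.5 − 0.072Q = 10 + 0.06Q → Q* = 329.5455, P* = 29.7727.
At Q = 136: demand price = 53.5 − 0.072·136 = 43.708; supply price = 10 + 0.06·136 = 18.16.
ΔQ = 329.5455 − 136 = 193.5455; wedge = 43.708 − 18.16 = 25.548.
DWL = ½ × 193.5455 × 25.548 = 2472.35.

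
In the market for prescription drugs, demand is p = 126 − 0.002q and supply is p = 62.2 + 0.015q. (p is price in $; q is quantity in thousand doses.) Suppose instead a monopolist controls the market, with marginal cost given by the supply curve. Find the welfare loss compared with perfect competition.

Competitive equilibrium: 126 − 0.002q = 62.2 + 0.015q → q* = 3752.94118, p* = 118.49412.
Marginal revenue: MR = 126 − 0.004q. Set MR = MC: 126 − 0.004q = 62.2 + 0.015q → q_m = 3357.89474.
Price p_m = 126 − 0.002·3357.89474 = 119.28421; MC(q_m) = 62.2 + 0.015·3357.89474 = 112.56842.
Competitive q* = 3752.94118, so Δq = 395.04644; wedge = 119.28421 − 112.56842 = 6.71579.
The triangle = ½ × 395.04644 × 6.71579 = $1326.52 thousand.

$1326.52 thousand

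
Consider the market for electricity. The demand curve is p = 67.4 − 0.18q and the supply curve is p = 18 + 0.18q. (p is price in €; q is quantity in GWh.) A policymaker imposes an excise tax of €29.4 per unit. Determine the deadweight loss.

€1200.50

Competitive equilibrium: 67.4 − 0.18q = 18 + 0.18q → q* = 137.2222, p* = 42.7.
With the tax, the buyer price exceeds the seller price by 29.4: (67.4 − 0.18q) − (18 + 0.18q) = 29.4 → q' = 55.5556.
Δq = 137.2222 − 55.5556 = 81.6666; the wedge equals the tax, 29.4.
DWL = ½ × 81.6666 × 29.4 = €1200.50.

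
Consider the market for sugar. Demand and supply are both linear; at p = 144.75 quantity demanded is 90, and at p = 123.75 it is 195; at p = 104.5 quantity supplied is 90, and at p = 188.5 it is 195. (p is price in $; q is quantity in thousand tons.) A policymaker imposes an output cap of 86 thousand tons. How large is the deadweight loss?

Demand slope = (123.75 − 144.75)/(195 − 90) = −0.2, so p = 162.75 − 0.2q.
Supply slope = (188.5 − 104.5)/(195 − 90) = 0.8, so p = 32.5 + 0.8q.
Competitive equilibrium: 162.75 − 0.2q = 32.5 + 0.8q → q* = 130.25, p* = 136.7.
At q = 86: demand price = 162.75 − 0.2·86 = 145.55; supply price = 32.5 + 0.8·86 = 101.3.
Δq = 130.25 − 86 = 44.25; wedge = 145.55 − 101.3 = 44.25.
DWL = ½ × 44.25 × 44.25 = $979.03 thousand.

$979.03 thousand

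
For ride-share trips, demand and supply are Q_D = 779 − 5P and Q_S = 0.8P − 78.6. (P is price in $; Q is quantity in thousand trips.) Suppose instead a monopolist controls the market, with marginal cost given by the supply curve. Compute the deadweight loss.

In inverse form: demand P = 155.8 − 0.2Q, supply P = 98.25 + 1.25Q.
Competitive equilibrium: 155.8 − 0.2Q = 98.25 + 1.25Q → Q* = 39.6897, P* = 147.8621.
Marginal revenue: MR = 155.8 − 0.4Q. Set MR = MC: 155.8 − 0.4Q = 98.25 + 1.25Q → Q_m = 34.8788.
Price P_m = 155.8 − 0.2·34.8788 = 148.8242; MC(Q_m) = 98.25 + 1.25·34.8788 = 141.8485.
Competitive Q* = 39.6897, so ΔQ = 4.8109; wedge = 148.8242 − 141.8485 = 6.9757.
Welfare loss = ½ × 4.8109 × 6.9757 = $16.78 thousand.

$16.78 thousand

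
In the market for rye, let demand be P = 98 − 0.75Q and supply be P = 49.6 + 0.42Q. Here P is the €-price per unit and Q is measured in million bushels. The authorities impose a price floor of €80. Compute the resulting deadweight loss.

€176.45 million

Competitive equilibrium: 98 − 0.75Q = 49.6 + 0.42Q → Q* = 41.3675, P* = 66.9744.
At the floor P = 80, quantity demanded = (98 − 80)/0.75 = 24.
Sellers' marginal cost at Q' = 24: 49.6 + 0.42·24 = 59.68.
ΔQ = 41.3675 − 24 = 17.3675; wedge = 80 − 59.68 = 20.32.
Deadweight loss = ½ × 17.3675 × 20.32 = €176.45 million.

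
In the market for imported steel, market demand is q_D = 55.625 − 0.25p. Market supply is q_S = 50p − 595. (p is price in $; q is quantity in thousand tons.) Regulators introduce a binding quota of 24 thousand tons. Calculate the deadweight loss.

$1619.82 thousand

In inverse form: demand p = 222.5 − 4q, supply p = 11.9 + 0.02q.
Competitive equilibrium: 222.5 − 4q = 11.9 + 0.02q → q* = 52.3881, p* = 12.9478.
At q = 24: demand price = 222.5 − 4·24 = 126.5; supply price = 11.9 + 0.02·24 = 12.38.
Δq = 52.3881 − 24 = 28.3881; wedge = 126.5 − 12.38 = 114.12.
DWL = ½ × 28.3881 × 114.12 = $1619.82 thousand.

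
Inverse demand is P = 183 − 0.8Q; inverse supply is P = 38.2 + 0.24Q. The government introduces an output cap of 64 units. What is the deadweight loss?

2943.03

Competitive equilibrium: 183 − 0.8Q = 38.2 + 0.24Q → Q* = 139.2308, P* = 71.6154.
At Q = 64: demand price = 183 − 0.8·64 = 131.8; supply price = 38.2 + 0.24·64 = 53.56.
ΔQ = 139.2308 − 64 = 75.2308; wedge = 131.8 − 53.56 = 78.24.
Welfare loss = ½ × 75.2308 × 78.24 = 2943.03.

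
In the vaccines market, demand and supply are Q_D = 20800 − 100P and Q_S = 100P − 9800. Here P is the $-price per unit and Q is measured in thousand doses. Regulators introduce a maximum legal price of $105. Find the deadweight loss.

In inverse form: demand P = 208 − 0.01Q, supply P = 98 + 0.01Q.
Competitive equilibrium: 208 − 0.01Q = 98 + 0.01Q → Q* = 5500, P* = 153.
At the ceiling P = 105, quantity supplied = (105 − 98)/0.01 = 700.
Willingness to pay at Q' = 700: 208 − 0.01·700 = 201.
ΔQ = 5500 − 700 = 4800; wedge = 201 − 105 = 96.
Welfare loss = ½ × 4800 × 96 = $230400 thousand.

$230400 thousand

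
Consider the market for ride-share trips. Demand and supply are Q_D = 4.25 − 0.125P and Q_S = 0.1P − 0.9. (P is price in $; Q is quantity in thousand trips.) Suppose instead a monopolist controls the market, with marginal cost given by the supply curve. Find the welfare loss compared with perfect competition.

In inverse form: demand P = 34 − 8Q, supply P = 9 + 10Q.
Competitive equilibrium: 34 − 8Q = 9 + 10Q → Q* = 1.3889, P* = 22.8889.
Marginal revenue: MR = 34 − 16Q. Set MR = MC: 34 − 16Q = 9 + 10Q → Q_m = 0.9615.
Price P_m = 34 − 8·0.9615 = 26.308; MC(Q_m) = 9 + 10·0.9615 = 18.615.
Competitive Q* = 1.3889, so ΔQ = 0.4274; wedge = 26.308 − 18.615 = 7.693.
The triangle = ½ × 0.4274 × 7.693 = $1.64 thousand.

$1.64 thousand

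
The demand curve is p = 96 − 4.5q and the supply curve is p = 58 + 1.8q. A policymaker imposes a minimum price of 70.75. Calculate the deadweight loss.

Competitive equilibrium: 96 − 4.5q = 58 + 1.8q → q* = 6.0317, p* = 68.8571.
At the floor p = 70.75, quantity demanded = (96 − 70.75)/4.5 = 5.6111.
Sellers' marginal cost at q' = 5.6111: 58 + 1.8·5.6111 = 68.1.
Δq = 6.0317 − 5.6111 = 0.4206; wedge = 70.75 − 68.1 = 2.65.
Deadweight loss = ½ × 0.4206 × 2.65 = 0.56.

0.56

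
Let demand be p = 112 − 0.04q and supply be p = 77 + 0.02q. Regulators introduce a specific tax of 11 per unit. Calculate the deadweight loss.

1008.33

Competitive equilibrium: 112 − 0.04q = 77 + 0.02q → q* = 583.3333, p* = 88.6667.
With the tax, the buyer price exceeds the seller price by 11: (112 − 0.04q) − (77 + 0.02q) = 11 → q' = 400.
Δq = 583.3333 − 400 = 183.3333; the wedge equals the tax, 11.
Deadweight loss = ½ × 183.3333 × 11 = 1008.33.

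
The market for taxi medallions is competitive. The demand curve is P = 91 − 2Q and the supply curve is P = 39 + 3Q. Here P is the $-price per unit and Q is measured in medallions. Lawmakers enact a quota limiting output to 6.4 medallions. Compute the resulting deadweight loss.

$40

Competitive equilibrium: 91 − 2Q = 39 + 3Q → Q* = 10.4, P* = 70.2.
At Q = 6.4: demand price = 91 − 2·6.4 = 78.2; supply price = 39 + 3·6.4 = 58.2.
ΔQ = 10.4 − 6.4 = 4; wedge = 78.2 − 58.2 = 20.
Deadweight loss = ½ × 4 × 20 = $40.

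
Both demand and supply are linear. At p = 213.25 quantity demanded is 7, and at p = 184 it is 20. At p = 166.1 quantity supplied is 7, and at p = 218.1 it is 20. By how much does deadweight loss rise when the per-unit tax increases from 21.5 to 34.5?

Demand slope = (184 − 213.25)/(20 − 7) = −2.25, so p = 229 − 2.25q.
Supply slope = (218.1 − 166.1)/(20 − 7) = 4, so p = 138.1 + 4q.
Competitive equilibrium: 229 − 2.25q = 138.1 + 4q → q* = 14.544, p* = 196.276.
For a per-unit tax t: Δq = t/6.25, so DWL = ½·t·(t/6.25) = t²/12.5.
At t = 21.5: DWL = 36.98. At t = 34.5: DWL = 95.22.
Increase = 95.22 − 36.98 = 58.24.

58.24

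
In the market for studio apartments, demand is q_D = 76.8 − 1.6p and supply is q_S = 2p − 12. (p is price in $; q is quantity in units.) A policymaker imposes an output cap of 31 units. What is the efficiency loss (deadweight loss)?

In inverse form: demand p = 48 − 0.625q, supply p = 6 + 0.5q.
Competitive equilibrium: 48 − 0.625q = 6 + 0.5q → q* = 37.3333, p* = 24.6667.
At q = 31: demand price = 48 − 0.625·31 = 28.625; supply price = 6 + 0.5·31 = 21.5.
Δq = 37.3333 − 31 = 6.3333; wedge = 28.625 − 21.5 = 7.125.
Welfare loss = ½ × 6.3333 × 7.125 = $22.56.

$22.56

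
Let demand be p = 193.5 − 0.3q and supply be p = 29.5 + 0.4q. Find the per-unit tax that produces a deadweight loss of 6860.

Competitive equilibrium: 193.5 − 0.3q = 29.5 + 0.4q → q* = 234.2857, p* = 123.2143.
A tax t gives Δq = t/0.7 and wedge t, so DWL = t²/1.4.
t²/1.4 = 6860 → t² = 9604 → t = 98.

98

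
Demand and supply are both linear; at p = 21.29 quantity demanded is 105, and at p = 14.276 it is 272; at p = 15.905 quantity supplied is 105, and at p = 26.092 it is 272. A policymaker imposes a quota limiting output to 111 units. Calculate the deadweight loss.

110.31

Demand slope = (14.276 − 21.29)/(272 − 105) = −0.042, so p = 25.7 − 0.042q.
Supply slope = (26.092 − 15.905)/(272 − 105) = 0.061, so p = 9.5 + 0.061q.
Competitive equilibrium: 25.7 − 0.042q = 9.5 + 0.061q → q* = 157.2816, p* = 19.0942.
At q = 111: demand price = 25.7 − 0.042·111 = 21.038; supply price = 9.5 + 0.061·111 = 16.271.
Δq = 157.2816 − 111 = 46.2816; wedge = 21.038 − 16.271 = 4.767.
Welfare loss = ½ × 46.2816 × 4.767 = 110.31.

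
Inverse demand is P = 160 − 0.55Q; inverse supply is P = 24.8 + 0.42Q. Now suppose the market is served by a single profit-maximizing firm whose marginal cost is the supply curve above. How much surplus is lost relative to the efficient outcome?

Competitive equilibrium: 160 − 0.55Q = 24.8 + 0.42Q → Q* = 139.3814, P* = 83.3402.
Marginal revenue: MR = 160 − 1.1Q. Set MR = MC: 160 − 1.1Q = 24.8 + 0.42Q → Q_m = 88.9474.
Price P_m = 160 − 0.55·88.9474 = 111.0789; MC(Q_m) = 24.8 + 0.42·88.9474 = 62.1579.
Competitive Q* = 139.3814, so ΔQ = 50.434; wedge = 111.0789 − 62.1579 = 48.921.
DWL = ½ × 50.434 × 48.921 = 1233.64.

1233.64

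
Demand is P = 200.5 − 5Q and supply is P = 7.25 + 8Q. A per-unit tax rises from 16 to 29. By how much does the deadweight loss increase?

Competitive equilibrium: 200.5 − 5Q = 7.25 + 8Q → Q* = 14.8654, P* = 126.1731.
For a per-unit tax t: ΔQ = t/13, so DWL = ½·t·(t/13) = t²/26.
At t = 16: DWL = 9.846. At t = 29: DWL = 32.346.
Increase = 32.346 − 9.846 = 22.50.

22.50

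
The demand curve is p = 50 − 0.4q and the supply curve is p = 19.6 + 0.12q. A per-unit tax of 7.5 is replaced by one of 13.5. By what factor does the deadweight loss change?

3.24

Competitive equilibrium: 50 − 0.4q = 19.6 + 0.12q → q* = 58.4615, p* = 26.6154.
For a per-unit tax t: Δq = t/0.52, so DWL = ½·t·(t/0.52) = t²/1.04.
At t = 7.5: DWL = 54.087. At t = 13.5: DWL = 175.240.
Ratio = (13.5/7.5)² = 3.24.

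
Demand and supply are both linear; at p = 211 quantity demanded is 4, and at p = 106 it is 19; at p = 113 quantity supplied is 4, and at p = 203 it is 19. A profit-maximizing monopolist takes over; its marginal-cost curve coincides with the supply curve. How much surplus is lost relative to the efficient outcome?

106.01

Demand slope = (106 − 211)/(19 − 4) = −7, so p = 239 − 7q.
Supply slope = (203 − 113)/(19 − 4) = 6, so p = 89 + 6q.
Competitive equilibrium: 239 − 7q = 89 + 6q → q* = 11.5385, p* = 158.2308.
Marginal revenue: MR = 239 − 14q. Set MR = MC: 239 − 14q = 89 + 6q → q_m = 7.5.
Price p_m = 239 − 7·7.5 = 186.5; MC(q_m) = 89 + 6·7.5 = 134.
Competitive q* = 11.5385, so Δq = 4.0385; wedge = 186.5 − 134 = 52.5.
The triangle = ½ × 4.0385 × 52.5 = 106.01.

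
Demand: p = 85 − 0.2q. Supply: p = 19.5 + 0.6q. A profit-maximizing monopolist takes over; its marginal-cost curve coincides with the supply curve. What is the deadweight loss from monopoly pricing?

Competitive equilibrium: 85 − 0.2q = 19.5 + 0.6q → q* = 81.875, p* = 68.625.
Marginal revenue: MR = 85 − 0.4q. Set MR = MC: 85 − 0.4q = 19.5 + 0.6q → q_m = 65.5.
Price p_m = 85 − 0.2·65.5 = 71.9; MC(q_m) = 19.5 + 0.6·65.5 = 58.8.
Competitive q* = 81.875, so Δq = 16.375; wedge = 71.9 − 58.8 = 13.1.
The triangle = ½ × 16.375 × 13.1 = 107.26.

107.26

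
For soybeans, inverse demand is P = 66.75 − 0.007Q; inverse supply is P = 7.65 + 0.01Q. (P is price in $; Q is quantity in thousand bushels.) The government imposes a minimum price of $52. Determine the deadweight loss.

$15938 thousand

Competitive equilibrium: 66.75 − 0.007Q = 7.65 + 0.01Q → Q* = 3476.47059, P* = 42.41471.
At the floor P = 52, quantity demanded = (66.75 − 52)/0.007 = 2107.14286.
Sellers' marginal cost at Q' = 2107.14286: 7.65 + 0.01·2107.14286 = 28.72143.
ΔQ = 3476.47059 − 2107.14286 = 1369.32773; wedge = 52 − 28.72143 = 23.27857.
Deadweight loss = ½ × 1369.32773 × 23.27857 = $15938 thousand.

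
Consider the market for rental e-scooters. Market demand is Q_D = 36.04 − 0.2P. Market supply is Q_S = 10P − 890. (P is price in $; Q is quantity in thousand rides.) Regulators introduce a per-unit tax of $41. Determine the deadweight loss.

In inverse form: demand P = 180.2 − 5Q, supply P = 89 + 0.1Q.
Competitive equilibrium: 180.2 − 5Q = 89 + 0.1Q → Q* = 17.88235, P* = 90.78824.
With the tax, the buyer price exceeds the seller price by 41: (180.2 − 5Q) − (89 + 0.1Q) = 41 → Q' = 9.84314.
ΔQ = 17.88235 − 9.84314 = 8.03921; the wedge equals the tax, 41.
The triangle = ½ × 8.03921 × 41 = $164.80 thousand.

$164.80 thousand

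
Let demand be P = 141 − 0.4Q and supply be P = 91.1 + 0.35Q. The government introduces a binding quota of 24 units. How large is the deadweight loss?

678.41

Competitive equilibrium: 141 − 0.4Q = 91.1 + 0.35Q → Q* = 66.5333, P* = 114.3867.
At Q = 24: demand price = 141 − 0.4·24 = 131.4; supply price = 91.1 + 0.35·24 = 99.5.
ΔQ = 66.5333 − 24 = 42.5333; wedge = 131.4 − 99.5 = 31.9.
Welfare loss = ½ × 42.5333 × 31.9 = 678.41.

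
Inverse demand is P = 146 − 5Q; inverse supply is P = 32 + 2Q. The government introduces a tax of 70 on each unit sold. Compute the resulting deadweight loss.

Competitive equilibrium: 146 − 5Q = 32 + 2Q → Q* = 16.2857, P* = 64.5714.
With the tax, the buyer price exceeds the seller price by 70: (146 − 5Q) − (32 + 2Q) = 70 → Q' = 6.2857.
ΔQ = 16.2857 − 6.2857 = 10; the wedge equals the tax, 70.
The triangle = ½ × 10 × 70 = 350.

350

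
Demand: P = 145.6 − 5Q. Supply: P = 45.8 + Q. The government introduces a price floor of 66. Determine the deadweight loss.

Competitive equilibrium: 145.6 − 5Q = 45.8 + Q → Q* = 16.6333, P* = 62.4333.
At the floor P = 66, quantity demanded = (145.6 − 66)/5 = 15.92.
Sellers' marginal cost at Q' = 15.92: 45.8 + 1·15.92 = 61.72.
ΔQ = 16.6333 − 15.92 = 0.7133; wedge = 66 − 61.72 = 4.28.
DWL = ½ × 0.7133 × 4.28 = 1.53.

1.53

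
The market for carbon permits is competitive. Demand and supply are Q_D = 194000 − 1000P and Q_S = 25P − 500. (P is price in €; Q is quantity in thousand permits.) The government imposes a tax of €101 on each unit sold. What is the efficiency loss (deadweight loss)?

In inverse form: demand P = 194 − 0.001Q, supply P = 20 + 0.04Q.
Competitive equilibrium: 194 − 0.001Q = 20 + 0.04Q → Q* = 4243.9024, P* = 189.7561.
With the tax, the buyer price exceeds the seller price by 101: (194 − 0.001Q) − (20 + 0.04Q) = 101 → Q' = 1780.4878.
ΔQ = 4243.9024 − 1780.4878 = 2463.4146; the wedge equals the tax, 101.
Deadweight loss = ½ × 2463.4146 × 101 = €124402.44 thousand.

€124402.44 thousand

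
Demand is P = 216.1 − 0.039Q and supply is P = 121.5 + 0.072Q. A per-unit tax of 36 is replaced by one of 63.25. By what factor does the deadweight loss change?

Competitive equilibrium: 216.1 − 0.039Q = 121.5 + 0.072Q → Q* = 852.2523, P* = 182.8622.
For a per-unit tax t: ΔQ = t/0.111, so DWL = ½·t·(t/0.111) = t²/0.222.
At t = 36: DWL = 5837.838. At t = 63.25: DWL = 18020.552.
Ratio = (63.25/36)² = 3.087.

3.087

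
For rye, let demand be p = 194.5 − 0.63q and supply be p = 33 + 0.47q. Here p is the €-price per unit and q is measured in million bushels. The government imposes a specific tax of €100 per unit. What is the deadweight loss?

Competitive equilibrium: 194.5 − 0.63q = 33 + 0.47q → q* = 146.81818, p* = 102.00455.
With the tax, the buyer price exceeds the seller price by 100: (194.5 − 0.63q) − (33 + 0.47q) = 100 → q' = 55.90909.
Δq = 146.81818 − 55.90909 = 90.90909; the wedge equals the tax, 100.
The triangle = ½ × 90.90909 × 100 = €4545.45 million.

€4545.45 million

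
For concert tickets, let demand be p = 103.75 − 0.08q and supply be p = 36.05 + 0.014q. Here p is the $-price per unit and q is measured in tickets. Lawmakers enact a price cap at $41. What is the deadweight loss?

Competitive equilibrium: 103.75 − 0.08q = 36.05 + 0.014q → q* = 720.2128, p* = 46.133.
At the ceiling p = 41, quantity supplied = (41 − 36.05)/0.014 = 353.5714.
Willingness to pay at q' = 353.5714: 103.75 − 0.08·353.5714 = 75.4643.
Δq = 720.2128 − 353.5714 = 366.6414; wedge = 75.4643 − 41 = 34.4643.
DWL = ½ × 366.6414 × 34.4643 = $6318.02.

$6318.02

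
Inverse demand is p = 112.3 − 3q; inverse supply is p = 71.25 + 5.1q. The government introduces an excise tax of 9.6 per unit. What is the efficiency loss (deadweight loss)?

5.69

Competitive equilibrium: 112.3 − 3q = 71.25 + 5.1q → q* = 5.0679, p* = 97.0963.
With the tax, the buyer price exceeds the seller price by 9.6: (112.3 − 3q) − (71.25 + 5.1q) = 9.6 → q' = 3.8827.
Δq = 5.0679 − 3.8827 = 1.1852; the wedge equals the tax, 9.6.
The triangle = ½ × 1.1852 × 9.6 = 5.69.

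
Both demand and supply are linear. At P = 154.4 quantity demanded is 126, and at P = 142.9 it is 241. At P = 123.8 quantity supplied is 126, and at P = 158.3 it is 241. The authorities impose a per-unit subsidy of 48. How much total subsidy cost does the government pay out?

15480

Demand slope = (142.9 − 154.4)/(241 − 126) = −0.1, so P = 167 − 0.1Q.
Supply slope = (158.3 − 123.8)/(241 − 126) = 0.3, so P = 86 + 0.3Q.
Competitive equilibrium: 167 − 0.1Q = 86 + 0.3Q → Q* = 202.5, P* = 146.75.
The subsidy lowers effective supply by 48: P = 38 + 0.3Q.
New quantity: 167 − 0.1Q = 38 + 0.3Q → Q' = 322.5.
Total subsidy cost = 48 × 322.5 = 15480.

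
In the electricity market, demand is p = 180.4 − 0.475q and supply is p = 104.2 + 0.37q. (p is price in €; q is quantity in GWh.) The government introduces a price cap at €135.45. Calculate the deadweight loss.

€13.81

Competitive equilibrium: 180.4 − 0.475q = 104.2 + 0.37q → q* = 90.1775, p* = 137.5657.
At the ceiling p = 135.45, quantity supplied = (135.45 − 104.2)/0.37 = 84.4595.
Willingness to pay at q' = 84.4595: 180.4 − 0.475·84.4595 = 140.2817.
Δq = 90.1775 − 84.4595 = 5.718; wedge = 140.2817 − 135.45 = 4.8317.
Deadweight loss = ½ × 5.718 × 4.8317 = €13.81.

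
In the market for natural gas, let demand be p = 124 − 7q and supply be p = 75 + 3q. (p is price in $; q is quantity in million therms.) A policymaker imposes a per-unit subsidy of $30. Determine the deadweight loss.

Competitive equilibrium: 124 − 7q = 75 + 3q → q* = 4.9, p* = 89.7.
The subsidy lowers effective supply by 30: p = 45 + 3q.
New quantity: 124 − 7q = 45 + 3q → q' = 7.9.
Overproduction Δq = 7.9 − 4.9 = 3; wedge = subsidy = 30.
Deadweight loss = ½ × 3 × 30 = $45 million.

$45 million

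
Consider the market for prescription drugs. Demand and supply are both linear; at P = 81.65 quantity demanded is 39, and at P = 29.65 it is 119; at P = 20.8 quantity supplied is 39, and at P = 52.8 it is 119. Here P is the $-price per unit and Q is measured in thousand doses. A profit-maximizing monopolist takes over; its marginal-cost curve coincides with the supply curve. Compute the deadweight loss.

$721.45 thousand

Demand slope = (29.65 − 81.65)/(119 − 39) = −0.65, so P = 107 − 0.65Q.
Supply slope = (52.8 − 20.8)/(119 − 39) = 0.4, so P = 5.2 + 0.4Q.
Competitive equilibrium: 107 − 0.65Q = 5.2 + 0.4Q → Q* = 96.9524, P* = 43.981.
Marginal revenue: MR = 107 − 1.3Q. Set MR = MC: 107 − 1.3Q = 5.2 + 0.4Q → Q_m = 59.8824.
Price P_m = 107 − 0.65·59.8824 = 68.0764; MC(Q_m) = 5.2 + 0.4·59.8824 = 29.153.
Competitive Q* = 96.9524, so ΔQ = 37.07; wedge = 68.0764 − 29.153 = 38.9234.
Welfare loss = ½ × 37.07 × 38.9234 = $721.45 thousand.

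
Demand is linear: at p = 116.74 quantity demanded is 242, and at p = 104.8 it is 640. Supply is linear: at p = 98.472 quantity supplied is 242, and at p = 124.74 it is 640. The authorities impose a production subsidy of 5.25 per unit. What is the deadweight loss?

Demand slope = (104.8 − 116.74)/(640 − 242) = −0.03, so p = 124 − 0.03q.
Supply slope = (124.74 − 98.472)/(640 − 242) = 0.066, so p = 82.5 + 0.066q.
Competitive equilibrium: 124 − 0.03q = 82.5 + 0.066q → q* = 432.2917, p* = 111.0313.
The subsidy lowers effective supply by 5.25: p = 77.25 + 0.066q.
New quantity: 124 − 0.03q = 77.25 + 0.066q → q' = 486.9792.
Overproduction Δq = 486.9792 − 432.2917 = 54.6875; wedge = subsidy = 5.25.
The triangle = ½ × 54.6875 × 5.25 = 143.55.

143.55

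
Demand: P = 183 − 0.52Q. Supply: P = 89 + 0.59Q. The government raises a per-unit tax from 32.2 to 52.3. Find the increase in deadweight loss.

765.07

Competitive equilibrium: 183 − 0.52Q = 89 + 0.59Q → Q* = 84.6847, P* = 138.964.
For a per-unit tax t: ΔQ = t/1.11, so DWL = ½·t·(t/1.11) = t²/2.22.
At t = 32.2: DWL = 467.045. At t = 52.3: DWL = 1232.113.
Increase = 1232.113 − 467.045 = 765.07.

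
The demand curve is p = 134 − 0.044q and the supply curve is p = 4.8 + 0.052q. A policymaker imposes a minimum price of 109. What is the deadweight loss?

Competitive equilibrium: 134 − 0.044q = 4.8 + 0.052q → q* = 1345.83333, p* = 74.78333.
At the floor p = 109, quantity demanded = (134 − 109)/0.044 = 568.18182.
Sellers' marginal cost at q' = 568.18182: 4.8 + 0.052·568.18182 = 34.34545.
Δq = 1345.83333 − 568.18182 = 777.65151; wedge = 109 − 34.34545 = 74.65455.
Welfare loss = ½ × 777.65151 × 74.65455 = 29027.61.

29027.61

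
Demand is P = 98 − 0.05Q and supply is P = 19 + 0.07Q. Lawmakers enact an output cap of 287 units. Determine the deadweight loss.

Competitive equilibrium: 98 − 0.05Q = 19 + 0.07Q → Q* = 658.3333, P* = 65.0833.
At Q = 287: demand price = 98 − 0.05·287 = 83.65; supply price = 19 + 0.07·287 = 39.09.
ΔQ = 658.3333 − 287 = 371.3333; wedge = 83.65 − 39.09 = 44.56.
Welfare loss = ½ × 371.3333 × 44.56 = 8273.31.

8273.31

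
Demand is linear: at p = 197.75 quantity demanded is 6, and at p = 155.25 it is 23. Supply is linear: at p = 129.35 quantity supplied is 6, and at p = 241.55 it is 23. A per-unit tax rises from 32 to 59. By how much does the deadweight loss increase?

Demand slope = (155.25 − 197.75)/(23 − 6) = −2.5, so p = 212.75 − 2.5q.
Supply slope = (241.55 − 129.35)/(23 − 6) = 6.6, so p = 89.75 + 6.6q.
Competitive equilibrium: 212.75 − 2.5q = 89.75 + 6.6q → q* = 13.5165, p* = 178.9588.
For a per-unit tax t: Δq = t/9.1, so DWL = ½·t·(t/9.1) = t²/18.2.
At t = 32: DWL = 56.264. At t = 59: DWL = 191.264.
Increase = 191.264 − 56.264 = 135.

135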